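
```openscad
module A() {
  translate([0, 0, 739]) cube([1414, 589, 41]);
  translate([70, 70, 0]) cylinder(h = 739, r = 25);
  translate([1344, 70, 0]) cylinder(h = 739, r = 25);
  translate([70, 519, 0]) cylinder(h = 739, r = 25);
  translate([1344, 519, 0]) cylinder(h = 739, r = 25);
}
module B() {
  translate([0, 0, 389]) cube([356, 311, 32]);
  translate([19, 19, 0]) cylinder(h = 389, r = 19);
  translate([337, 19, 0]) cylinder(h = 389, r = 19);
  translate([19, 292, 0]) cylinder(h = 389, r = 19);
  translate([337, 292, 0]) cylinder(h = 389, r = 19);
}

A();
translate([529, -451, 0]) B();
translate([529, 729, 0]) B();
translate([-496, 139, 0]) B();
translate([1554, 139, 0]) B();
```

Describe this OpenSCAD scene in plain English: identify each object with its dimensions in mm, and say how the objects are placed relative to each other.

A is a rectangular dining table. The top is 1414×589×41 mm with its upper surface at z = 780 mm. It stands on four round legs of 50 mm diameter, each leg's bounding box inset 45 mm from the nearest pair of top edges, running from the floor to the underside of the top.

B is a simple wooden stool: a rectangular seat 356 mm (x) by 311 mm (y), 32 mm thick, top face at z = 421 mm, on four round legs, each 38 mm in diameter. The legs rest on z = 0, each leg's axis is inset half a diameter from the nearest pair of seat edges (so the leg's bounding box is flush with the corner).

Four stools sit around the table at the −y, +y, −x, +x sides.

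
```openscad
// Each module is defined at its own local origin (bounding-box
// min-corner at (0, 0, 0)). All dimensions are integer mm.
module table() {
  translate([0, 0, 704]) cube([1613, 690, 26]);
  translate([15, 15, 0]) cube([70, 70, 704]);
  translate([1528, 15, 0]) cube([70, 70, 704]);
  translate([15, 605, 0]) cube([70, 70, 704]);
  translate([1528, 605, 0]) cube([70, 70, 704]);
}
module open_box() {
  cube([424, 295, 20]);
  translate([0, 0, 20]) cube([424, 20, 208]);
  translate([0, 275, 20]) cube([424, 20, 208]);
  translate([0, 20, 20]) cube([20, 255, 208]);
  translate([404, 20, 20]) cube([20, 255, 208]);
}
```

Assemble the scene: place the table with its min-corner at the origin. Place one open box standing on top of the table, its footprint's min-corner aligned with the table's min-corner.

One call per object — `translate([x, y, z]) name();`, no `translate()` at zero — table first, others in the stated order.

table();
translate([0, 0, 730]) open_box();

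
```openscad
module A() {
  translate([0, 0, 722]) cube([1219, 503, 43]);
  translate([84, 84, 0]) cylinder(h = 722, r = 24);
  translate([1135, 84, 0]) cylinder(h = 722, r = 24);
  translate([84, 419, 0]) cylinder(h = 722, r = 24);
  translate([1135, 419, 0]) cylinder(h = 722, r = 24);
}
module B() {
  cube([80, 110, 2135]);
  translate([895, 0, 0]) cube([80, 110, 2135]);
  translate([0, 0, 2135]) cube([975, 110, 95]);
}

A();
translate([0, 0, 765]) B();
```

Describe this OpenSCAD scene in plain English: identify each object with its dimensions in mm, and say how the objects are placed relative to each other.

A is a rectangular dining table. The top is 1219×503×43 mm with its upper surface at z = 765 mm. It stands on four round legs of 48 mm diameter, each leg's bounding box inset 60 mm from the nearest pair of top edges, running from the floor to the underside of the top.

B is a rectangular door frame: two vertical jambs of 80×110 mm section, 2135 mm tall, with a clear opening 815 mm wide between their inner faces. A header 95 mm tall and 110 mm deep lies on top of the jambs and spans the full outside width.

The door frame is on top of the table.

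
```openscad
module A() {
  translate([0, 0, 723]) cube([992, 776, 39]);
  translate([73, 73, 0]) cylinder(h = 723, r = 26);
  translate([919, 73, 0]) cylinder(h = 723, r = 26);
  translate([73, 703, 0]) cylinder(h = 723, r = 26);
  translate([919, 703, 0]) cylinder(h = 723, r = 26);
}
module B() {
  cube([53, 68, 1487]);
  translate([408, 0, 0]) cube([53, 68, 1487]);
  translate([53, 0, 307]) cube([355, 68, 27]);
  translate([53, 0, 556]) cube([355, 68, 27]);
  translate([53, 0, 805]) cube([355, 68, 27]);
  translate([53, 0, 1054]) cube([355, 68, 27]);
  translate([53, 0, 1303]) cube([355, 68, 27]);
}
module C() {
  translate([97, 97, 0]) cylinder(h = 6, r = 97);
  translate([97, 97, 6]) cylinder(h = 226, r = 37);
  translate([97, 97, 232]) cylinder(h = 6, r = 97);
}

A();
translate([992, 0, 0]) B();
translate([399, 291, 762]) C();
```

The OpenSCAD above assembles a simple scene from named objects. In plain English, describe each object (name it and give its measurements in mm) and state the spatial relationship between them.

A is a table: top 992 mm (x) × 776 mm (y), 39 mm thick, upper face at z = 762 mm, on four round legs of 52 mm diameter, each leg's bounding box inset 47 mm from the nearest pair of top edges, running from z = 0 to the bottom of the top.

B is a wooden ladder with two side rails of 53×68 mm section and 1487 mm height, set 461 mm apart overall. Between them run 5 rectangular rungs (68 mm deep, 27 mm thick), front faces flush with the rails' −y face. The bottom of the first rung is 307 mm above the floor and each subsequent rung is 249 mm higher than the one below.

C is a spool: two coaxial disc flanges of radius 97 mm and thickness 6 mm, joined by a core cylinder of radius 37 mm and height 226 mm. The lower flange rests on z = 0 and the three cylinders share a vertical axis.

The ladder is against the table's +x side, with their −y faces flush. The spool is on top of the table, centred.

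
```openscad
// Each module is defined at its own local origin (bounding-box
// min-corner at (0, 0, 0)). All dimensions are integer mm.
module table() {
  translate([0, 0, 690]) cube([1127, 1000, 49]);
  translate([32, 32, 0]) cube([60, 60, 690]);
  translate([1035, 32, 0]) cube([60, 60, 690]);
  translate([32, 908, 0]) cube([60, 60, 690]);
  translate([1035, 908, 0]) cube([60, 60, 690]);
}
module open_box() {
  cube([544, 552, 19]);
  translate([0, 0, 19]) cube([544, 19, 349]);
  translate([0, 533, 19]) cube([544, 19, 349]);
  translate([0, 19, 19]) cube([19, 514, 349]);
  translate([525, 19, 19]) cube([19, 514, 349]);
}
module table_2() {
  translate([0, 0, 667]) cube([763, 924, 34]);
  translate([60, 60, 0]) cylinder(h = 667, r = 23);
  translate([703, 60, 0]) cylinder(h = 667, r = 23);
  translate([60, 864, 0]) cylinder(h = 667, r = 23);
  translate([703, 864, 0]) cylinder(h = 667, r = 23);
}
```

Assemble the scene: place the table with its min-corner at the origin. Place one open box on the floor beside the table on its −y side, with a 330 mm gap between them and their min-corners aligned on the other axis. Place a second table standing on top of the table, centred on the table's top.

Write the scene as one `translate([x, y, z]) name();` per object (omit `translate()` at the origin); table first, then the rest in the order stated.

table();
translate([0, -882, 0]) open_box();
translate([182, 38, 739]) table_2();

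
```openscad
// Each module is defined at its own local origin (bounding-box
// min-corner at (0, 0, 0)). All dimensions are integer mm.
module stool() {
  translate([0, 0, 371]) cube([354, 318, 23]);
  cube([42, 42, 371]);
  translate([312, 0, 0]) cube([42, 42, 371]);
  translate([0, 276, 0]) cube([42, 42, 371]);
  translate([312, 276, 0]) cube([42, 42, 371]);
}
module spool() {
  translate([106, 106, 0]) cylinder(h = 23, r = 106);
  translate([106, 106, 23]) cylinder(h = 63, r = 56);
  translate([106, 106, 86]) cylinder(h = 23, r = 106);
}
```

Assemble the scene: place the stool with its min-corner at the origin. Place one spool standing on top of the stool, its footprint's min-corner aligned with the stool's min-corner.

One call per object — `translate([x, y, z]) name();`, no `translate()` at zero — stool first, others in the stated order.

stool();
translate([0, 0, 394]) spool();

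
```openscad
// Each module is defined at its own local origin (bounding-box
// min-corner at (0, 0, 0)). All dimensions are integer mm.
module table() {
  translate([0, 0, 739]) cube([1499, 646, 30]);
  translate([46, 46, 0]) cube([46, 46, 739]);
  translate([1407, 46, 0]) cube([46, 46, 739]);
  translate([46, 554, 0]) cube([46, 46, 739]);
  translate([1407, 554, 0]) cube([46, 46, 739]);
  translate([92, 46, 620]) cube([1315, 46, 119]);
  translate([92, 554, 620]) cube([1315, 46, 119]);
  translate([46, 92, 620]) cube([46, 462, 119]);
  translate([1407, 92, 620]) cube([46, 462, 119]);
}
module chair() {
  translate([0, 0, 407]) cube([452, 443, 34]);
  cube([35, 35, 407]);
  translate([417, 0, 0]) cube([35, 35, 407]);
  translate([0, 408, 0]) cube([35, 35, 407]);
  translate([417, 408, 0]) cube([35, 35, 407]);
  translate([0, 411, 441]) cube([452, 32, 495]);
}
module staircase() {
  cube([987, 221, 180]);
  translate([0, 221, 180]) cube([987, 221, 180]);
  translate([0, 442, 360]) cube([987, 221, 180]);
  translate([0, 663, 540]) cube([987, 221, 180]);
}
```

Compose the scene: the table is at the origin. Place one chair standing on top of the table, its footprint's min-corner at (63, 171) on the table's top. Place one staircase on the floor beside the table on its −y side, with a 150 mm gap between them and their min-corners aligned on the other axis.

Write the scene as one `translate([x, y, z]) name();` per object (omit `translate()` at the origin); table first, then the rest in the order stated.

table();
translate([63, 171, 769]) chair();
translate([0, -1034, 0]) staircase();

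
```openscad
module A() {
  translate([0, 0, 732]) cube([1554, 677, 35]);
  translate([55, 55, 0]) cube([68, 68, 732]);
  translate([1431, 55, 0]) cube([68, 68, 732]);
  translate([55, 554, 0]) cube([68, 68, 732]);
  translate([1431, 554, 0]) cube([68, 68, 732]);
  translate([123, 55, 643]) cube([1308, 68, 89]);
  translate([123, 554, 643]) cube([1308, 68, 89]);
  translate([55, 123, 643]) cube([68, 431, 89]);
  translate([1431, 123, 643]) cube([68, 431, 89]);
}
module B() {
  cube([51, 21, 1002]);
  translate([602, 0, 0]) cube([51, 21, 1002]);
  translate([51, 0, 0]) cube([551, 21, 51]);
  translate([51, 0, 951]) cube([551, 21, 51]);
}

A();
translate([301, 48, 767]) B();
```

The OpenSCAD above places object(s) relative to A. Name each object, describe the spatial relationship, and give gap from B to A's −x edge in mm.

A is a table. B is a picture frame. The picture frame is on top of the table. The gap from the picture frame to the table's −x edge is 301 mm.

The picture frame's min-x is at 301; the table's min-x is 0; gap = 301 mm.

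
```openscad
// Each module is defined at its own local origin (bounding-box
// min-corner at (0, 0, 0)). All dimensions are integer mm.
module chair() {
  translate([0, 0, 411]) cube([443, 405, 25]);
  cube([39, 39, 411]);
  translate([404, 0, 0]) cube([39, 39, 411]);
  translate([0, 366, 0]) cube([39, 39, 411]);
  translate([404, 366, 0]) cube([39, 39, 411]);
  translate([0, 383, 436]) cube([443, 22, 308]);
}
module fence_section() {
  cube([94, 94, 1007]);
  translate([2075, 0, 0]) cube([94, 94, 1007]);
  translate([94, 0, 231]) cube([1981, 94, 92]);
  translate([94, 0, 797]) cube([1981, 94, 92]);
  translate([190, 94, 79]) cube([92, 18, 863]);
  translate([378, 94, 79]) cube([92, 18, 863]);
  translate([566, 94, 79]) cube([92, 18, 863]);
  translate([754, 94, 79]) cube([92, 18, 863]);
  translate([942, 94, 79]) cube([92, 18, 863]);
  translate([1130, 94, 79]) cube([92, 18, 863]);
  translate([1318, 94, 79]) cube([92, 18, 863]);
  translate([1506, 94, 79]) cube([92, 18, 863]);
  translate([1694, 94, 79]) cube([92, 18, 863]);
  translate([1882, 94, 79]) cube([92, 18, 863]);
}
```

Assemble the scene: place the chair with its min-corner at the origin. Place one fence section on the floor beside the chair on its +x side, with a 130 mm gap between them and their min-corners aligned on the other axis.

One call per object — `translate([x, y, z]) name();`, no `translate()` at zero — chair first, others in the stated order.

chair();
translate([573, 0, 0]) fence_section();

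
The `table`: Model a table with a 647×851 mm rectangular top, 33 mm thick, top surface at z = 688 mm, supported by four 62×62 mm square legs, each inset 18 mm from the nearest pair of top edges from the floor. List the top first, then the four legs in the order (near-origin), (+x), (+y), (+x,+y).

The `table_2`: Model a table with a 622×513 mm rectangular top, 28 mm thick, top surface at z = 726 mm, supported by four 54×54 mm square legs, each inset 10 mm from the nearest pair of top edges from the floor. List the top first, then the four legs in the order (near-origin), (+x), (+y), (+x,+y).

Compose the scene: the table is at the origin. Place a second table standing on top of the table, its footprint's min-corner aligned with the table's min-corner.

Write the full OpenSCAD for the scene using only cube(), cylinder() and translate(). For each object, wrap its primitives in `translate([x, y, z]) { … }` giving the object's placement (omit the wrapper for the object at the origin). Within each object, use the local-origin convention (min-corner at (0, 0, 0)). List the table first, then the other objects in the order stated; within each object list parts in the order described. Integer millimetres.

translate([0, 0, 655]) cube([647, 851, 33]);
translate([18, 18, 0]) cube([62, 62, 655]);
translate([567, 18, 0]) cube([62, 62, 655]);
translate([18, 771, 0]) cube([62, 62, 655]);
translate([567, 771, 0]) cube([62, 62, 655]);
translate([0, 0, 688]) {
  translate([0, 0, 698]) cube([622, 513, 28]);
  translate([10, 10, 0]) cube([54, 54, 698]);
  translate([558, 10, 0]) cube([54, 54, 698]);
  translate([10, 449, 0]) cube([54, 54, 698]);
  translate([558, 449, 0]) cube([54, 54, 698]);
}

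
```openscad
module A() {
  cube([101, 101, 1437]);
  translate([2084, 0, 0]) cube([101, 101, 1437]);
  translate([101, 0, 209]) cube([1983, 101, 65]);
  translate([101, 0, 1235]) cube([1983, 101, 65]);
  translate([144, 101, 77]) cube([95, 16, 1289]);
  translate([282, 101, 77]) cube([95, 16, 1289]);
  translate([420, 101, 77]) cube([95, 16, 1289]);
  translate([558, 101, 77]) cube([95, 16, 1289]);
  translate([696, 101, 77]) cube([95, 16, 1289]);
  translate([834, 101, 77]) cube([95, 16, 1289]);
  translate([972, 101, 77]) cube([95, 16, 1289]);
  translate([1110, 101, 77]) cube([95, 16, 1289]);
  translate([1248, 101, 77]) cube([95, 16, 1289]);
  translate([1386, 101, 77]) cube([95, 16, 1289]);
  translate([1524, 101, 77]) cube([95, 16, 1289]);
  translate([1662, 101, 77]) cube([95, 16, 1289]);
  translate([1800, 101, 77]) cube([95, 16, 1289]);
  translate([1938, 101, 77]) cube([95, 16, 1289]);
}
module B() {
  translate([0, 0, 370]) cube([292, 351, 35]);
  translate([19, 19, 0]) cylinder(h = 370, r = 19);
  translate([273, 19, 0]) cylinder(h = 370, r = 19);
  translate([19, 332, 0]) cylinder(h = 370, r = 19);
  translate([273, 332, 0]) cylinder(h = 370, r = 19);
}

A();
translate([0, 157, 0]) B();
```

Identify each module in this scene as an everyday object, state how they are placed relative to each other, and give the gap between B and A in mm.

A is a fence section. B is a stool. The stool is on the floor beside the fence section on its +y side. The gap between the stool and the fence section is 40 mm.

The stool's nearest face is 40 mm from the fence section's +y face.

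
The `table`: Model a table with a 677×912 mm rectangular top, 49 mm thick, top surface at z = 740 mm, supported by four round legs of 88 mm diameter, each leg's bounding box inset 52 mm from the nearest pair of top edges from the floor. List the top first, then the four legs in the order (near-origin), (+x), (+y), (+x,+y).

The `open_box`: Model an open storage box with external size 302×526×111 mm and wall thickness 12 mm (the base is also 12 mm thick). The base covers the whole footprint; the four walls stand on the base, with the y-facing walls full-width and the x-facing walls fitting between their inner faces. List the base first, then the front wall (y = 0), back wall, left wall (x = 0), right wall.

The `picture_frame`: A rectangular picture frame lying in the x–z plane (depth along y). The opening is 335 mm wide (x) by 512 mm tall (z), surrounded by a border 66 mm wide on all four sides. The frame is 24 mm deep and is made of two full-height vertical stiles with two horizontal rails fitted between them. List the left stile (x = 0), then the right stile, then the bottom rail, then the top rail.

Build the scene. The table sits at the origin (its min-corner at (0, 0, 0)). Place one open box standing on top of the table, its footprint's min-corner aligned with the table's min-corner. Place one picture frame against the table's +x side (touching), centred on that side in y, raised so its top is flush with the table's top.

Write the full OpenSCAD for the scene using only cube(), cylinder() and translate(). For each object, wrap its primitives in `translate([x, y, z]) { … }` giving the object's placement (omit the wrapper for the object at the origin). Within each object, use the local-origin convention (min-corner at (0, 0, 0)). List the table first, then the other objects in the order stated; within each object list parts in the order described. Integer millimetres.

translate([0, 0, 691]) cube([677, 912, 49]);
translate([96, 96, 0]) cylinder(h = 691, r = 44);
translate([581, 96, 0]) cylinder(h = 691, r = 44);
translate([96, 816, 0]) cylinder(h = 691, r = 44);
translate([581, 816, 0]) cylinder(h = 691, r = 44);
translate([0, 0, 740]) {
  cube([302, 526, 12]);
  translate([0, 0, 12]) cube([302, 12, 99]);
  translate([0, 514, 12]) cube([302, 12, 99]);
  translate([0, 12, 12]) cube([12, 502, 99]);
  translate([290, 12, 12]) cube([12, 502, 99]);
}
translate([677, 444, 96]) {
  cube([66, 24, 644]);
  translate([401, 0, 0]) cube([66, 24, 644]);
  translate([66, 0, 0]) cube([335, 24, 66]);
  translate([66, 0, 578]) cube([335, 24, 66]);
}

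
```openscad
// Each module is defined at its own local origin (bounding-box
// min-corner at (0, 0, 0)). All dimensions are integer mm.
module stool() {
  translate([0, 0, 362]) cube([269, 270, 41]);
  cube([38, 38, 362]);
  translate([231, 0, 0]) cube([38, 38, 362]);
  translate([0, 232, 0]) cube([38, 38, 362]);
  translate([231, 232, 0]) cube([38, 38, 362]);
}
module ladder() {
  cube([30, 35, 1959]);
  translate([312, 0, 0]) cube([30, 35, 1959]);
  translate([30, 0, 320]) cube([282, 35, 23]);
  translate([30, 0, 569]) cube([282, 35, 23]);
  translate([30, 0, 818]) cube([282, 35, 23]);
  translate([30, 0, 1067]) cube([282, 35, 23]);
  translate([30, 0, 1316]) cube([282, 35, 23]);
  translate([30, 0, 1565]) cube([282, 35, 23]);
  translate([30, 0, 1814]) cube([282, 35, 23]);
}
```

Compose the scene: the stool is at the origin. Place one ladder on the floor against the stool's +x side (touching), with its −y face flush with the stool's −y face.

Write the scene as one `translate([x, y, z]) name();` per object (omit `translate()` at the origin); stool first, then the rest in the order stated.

stool();
translate([269, 0, 0]) ladder();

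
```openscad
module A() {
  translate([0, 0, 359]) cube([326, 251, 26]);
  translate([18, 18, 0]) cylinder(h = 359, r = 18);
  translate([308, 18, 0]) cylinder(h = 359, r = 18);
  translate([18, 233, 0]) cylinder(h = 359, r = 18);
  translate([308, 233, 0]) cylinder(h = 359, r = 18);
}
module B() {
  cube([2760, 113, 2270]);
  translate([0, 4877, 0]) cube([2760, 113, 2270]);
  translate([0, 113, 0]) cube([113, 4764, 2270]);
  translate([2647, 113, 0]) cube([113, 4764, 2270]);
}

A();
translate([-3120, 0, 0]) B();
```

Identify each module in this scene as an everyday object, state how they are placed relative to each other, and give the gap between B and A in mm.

The house frame's nearest face is 360 mm from the stool's −x face.

A is a stool. B is a house frame. The house frame is on the floor beside the stool on its −x side. The gap between the house frame and the stool is 360 mm.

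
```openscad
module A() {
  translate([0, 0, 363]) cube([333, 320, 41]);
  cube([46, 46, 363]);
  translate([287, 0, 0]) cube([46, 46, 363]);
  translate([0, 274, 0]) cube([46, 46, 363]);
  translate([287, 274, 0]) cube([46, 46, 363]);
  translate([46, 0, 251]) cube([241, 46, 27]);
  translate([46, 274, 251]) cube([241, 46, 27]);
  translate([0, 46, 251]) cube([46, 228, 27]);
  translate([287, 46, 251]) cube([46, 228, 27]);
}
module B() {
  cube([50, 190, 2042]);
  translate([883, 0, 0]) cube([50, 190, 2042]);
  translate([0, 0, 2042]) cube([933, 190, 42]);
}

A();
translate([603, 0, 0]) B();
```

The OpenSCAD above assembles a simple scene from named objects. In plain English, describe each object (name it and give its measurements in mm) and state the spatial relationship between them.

A is a four-legged stool. The seat is a 333×320×41 mm slab whose top surface is at z = 404 mm; four square legs, each 46×46 mm in cross-section, run from the floor (z = 0) to the underside of the seat, each flush with a corner of the seat. Four stretchers, 46 mm wide and 27 mm tall, connect adjacent legs with their undersides at z = 251 mm, each running between the inner faces of the legs it joins and aligned with the legs' outer faces on the other axis.

B is a rectangular door frame: two vertical jambs of 50×190 mm section, 2042 mm tall, with a clear opening 833 mm wide between their inner faces. A header 42 mm tall and 190 mm deep lies on top of the jambs and spans the full outside width.

The door frame is on the floor beside the stool on its +x side.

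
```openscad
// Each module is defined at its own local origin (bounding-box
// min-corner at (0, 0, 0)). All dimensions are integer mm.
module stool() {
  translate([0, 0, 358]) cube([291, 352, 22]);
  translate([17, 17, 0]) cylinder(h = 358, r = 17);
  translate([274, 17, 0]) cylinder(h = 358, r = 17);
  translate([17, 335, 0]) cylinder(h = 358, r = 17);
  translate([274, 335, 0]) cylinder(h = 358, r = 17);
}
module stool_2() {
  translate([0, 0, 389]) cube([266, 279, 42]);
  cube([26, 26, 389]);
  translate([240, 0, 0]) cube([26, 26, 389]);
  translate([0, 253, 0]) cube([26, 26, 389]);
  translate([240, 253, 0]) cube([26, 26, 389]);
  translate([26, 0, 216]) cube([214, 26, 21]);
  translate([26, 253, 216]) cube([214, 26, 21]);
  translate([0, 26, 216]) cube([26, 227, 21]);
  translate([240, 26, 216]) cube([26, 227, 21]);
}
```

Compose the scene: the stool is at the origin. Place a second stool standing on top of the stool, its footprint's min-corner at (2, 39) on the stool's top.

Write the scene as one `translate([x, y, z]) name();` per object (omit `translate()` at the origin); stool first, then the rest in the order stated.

stool();
translate([2, 39, 380]) stool_2();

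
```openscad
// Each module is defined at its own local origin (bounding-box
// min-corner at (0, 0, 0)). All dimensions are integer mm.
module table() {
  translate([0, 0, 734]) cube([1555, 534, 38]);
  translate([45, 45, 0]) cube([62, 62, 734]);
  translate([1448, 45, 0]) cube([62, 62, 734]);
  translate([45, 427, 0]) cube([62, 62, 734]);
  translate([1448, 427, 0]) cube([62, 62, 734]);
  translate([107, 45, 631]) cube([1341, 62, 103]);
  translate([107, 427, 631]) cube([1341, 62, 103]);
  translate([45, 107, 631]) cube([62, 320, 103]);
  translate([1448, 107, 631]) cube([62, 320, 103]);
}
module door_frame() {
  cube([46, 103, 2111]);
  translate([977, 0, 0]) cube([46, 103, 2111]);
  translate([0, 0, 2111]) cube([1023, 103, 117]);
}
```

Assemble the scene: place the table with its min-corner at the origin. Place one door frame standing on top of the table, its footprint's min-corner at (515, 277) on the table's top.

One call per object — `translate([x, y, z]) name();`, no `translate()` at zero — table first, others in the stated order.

table();
translate([515, 277, 772]) door_frame();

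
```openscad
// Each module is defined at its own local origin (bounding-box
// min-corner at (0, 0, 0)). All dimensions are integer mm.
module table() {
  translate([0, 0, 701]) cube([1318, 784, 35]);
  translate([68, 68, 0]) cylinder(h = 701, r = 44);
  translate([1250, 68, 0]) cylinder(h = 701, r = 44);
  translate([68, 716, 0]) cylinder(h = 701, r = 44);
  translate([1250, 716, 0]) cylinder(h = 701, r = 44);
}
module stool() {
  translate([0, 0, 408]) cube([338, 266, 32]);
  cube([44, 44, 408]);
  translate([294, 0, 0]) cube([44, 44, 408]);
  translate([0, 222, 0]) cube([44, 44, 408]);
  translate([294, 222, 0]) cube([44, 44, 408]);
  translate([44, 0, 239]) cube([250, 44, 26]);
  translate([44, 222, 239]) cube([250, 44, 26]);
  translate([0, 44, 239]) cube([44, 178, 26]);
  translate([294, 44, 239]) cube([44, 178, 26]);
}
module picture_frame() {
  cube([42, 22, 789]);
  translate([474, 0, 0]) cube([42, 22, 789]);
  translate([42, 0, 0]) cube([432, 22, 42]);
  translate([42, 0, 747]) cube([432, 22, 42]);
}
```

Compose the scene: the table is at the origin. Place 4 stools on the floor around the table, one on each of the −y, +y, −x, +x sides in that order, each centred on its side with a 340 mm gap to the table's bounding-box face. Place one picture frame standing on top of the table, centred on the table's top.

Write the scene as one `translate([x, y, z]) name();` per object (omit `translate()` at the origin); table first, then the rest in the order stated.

table();
translate([490, -606, 0]) stool();
translate([490, 1124, 0]) stool();
translate([-678, 259, 0]) stool();
translate([1658, 259, 0]) stool();
translate([401, 381, 736]) picture_frame();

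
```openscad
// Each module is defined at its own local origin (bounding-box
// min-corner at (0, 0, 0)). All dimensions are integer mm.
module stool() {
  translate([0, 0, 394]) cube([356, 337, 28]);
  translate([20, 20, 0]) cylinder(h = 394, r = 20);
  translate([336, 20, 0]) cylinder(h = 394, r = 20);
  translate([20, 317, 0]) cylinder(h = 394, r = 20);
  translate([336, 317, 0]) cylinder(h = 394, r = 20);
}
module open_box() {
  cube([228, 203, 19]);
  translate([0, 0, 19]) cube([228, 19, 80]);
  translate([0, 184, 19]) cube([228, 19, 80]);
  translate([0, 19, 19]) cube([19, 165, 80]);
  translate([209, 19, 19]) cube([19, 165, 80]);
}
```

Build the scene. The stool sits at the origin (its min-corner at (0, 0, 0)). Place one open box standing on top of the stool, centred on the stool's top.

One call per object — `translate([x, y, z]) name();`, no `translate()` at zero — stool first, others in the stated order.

stool();
translate([64, 67, 422]) open_box();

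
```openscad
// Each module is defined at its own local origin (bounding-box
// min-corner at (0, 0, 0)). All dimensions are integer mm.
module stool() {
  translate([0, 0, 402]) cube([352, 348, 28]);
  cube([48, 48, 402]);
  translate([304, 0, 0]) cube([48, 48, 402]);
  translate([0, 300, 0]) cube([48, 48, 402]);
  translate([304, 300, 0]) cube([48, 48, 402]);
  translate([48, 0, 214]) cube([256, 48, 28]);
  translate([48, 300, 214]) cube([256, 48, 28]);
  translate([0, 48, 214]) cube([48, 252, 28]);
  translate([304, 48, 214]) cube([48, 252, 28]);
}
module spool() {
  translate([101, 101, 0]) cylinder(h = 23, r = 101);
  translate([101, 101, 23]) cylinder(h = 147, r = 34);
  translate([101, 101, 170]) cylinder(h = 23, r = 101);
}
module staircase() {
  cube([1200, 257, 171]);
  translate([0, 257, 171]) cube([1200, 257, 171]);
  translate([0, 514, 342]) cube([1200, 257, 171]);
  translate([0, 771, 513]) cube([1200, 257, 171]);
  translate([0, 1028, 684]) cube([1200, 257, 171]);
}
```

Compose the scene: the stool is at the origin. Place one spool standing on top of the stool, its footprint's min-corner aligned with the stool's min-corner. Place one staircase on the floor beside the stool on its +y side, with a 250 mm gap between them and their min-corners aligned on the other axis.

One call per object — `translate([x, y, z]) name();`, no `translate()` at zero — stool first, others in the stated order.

stool();
translate([0, 0, 430]) spool();
translate([0, 598, 0]) staircase();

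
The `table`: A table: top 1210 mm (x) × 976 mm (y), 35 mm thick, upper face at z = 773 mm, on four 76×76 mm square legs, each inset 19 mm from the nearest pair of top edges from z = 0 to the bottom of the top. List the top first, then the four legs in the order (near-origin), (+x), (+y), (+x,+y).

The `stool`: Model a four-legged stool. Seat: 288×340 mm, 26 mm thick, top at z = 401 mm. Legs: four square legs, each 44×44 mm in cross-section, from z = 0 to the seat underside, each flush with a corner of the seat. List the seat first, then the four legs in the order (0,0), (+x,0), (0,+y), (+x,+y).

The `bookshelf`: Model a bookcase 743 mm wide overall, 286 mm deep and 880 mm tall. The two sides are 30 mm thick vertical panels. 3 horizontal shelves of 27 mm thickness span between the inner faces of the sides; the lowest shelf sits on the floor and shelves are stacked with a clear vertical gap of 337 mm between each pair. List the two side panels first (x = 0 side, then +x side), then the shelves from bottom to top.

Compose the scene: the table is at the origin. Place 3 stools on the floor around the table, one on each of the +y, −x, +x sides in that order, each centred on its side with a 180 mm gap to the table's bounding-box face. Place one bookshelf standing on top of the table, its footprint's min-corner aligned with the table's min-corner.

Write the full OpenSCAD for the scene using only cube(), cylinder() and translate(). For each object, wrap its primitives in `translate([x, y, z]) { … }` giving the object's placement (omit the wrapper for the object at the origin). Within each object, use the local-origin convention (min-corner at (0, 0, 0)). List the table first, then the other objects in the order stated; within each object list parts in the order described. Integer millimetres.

translate([0, 0, 738]) cube([1210, 976, 35]);
translate([19, 19, 0]) cube([76, 76, 738]);
translate([1115, 19, 0]) cube([76, 76, 738]);
translate([19, 881, 0]) cube([76, 76, 738]);
translate([1115, 881, 0]) cube([76, 76, 738]);
translate([461, 1156, 0]) {
  translate([0, 0, 375]) cube([288, 340, 26]);
  cube([44, 44, 375]);
  translate([244, 0, 0]) cube([44, 44, 375]);
  translate([0, 296, 0]) cube([44, 44, 375]);
  translate([244, 296, 0]) cube([44, 44, 375]);
}
translate([-468, 318, 0]) {
  translate([0, 0, 375]) cube([288, 340, 26]);
  cube([44, 44, 375]);
  translate([244, 0, 0]) cube([44, 44, 375]);
  translate([0, 296, 0]) cube([44, 44, 375]);
  translate([244, 296, 0]) cube([44, 44, 375]);
}
translate([1390, 318, 0]) {
  translate([0, 0, 375]) cube([288, 340, 26]);
  cube([44, 44, 375]);
  translate([244, 0, 0]) cube([44, 44, 375]);
  translate([0, 296, 0]) cube([44, 44, 375]);
  translate([244, 296, 0]) cube([44, 44, 375]);
}
translate([0, 0, 773]) {
  cube([30, 286, 880]);
  translate([713, 0, 0]) cube([30, 286, 880]);
  translate([30, 0, 0]) cube([683, 286, 27]);
  translate([30, 0, 364]) cube([683, 286, 27]);
  translate([30, 0, 728]) cube([683, 286, 27]);
}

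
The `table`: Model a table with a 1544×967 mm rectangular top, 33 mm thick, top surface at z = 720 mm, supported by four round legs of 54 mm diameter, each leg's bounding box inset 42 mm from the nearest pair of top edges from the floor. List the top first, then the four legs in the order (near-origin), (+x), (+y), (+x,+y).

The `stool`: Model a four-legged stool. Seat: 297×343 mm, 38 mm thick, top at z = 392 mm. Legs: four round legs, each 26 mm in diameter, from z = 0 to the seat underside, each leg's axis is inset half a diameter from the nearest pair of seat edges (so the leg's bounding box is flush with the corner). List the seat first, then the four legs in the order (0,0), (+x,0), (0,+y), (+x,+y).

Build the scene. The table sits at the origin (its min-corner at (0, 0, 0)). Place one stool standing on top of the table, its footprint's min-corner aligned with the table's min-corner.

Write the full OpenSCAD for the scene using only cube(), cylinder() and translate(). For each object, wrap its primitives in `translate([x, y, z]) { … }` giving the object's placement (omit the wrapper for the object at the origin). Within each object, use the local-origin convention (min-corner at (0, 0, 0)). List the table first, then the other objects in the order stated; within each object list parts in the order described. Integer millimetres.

translate([0, 0, 687]) cube([1544, 967, 33]);
translate([69, 69, 0]) cylinder(h = 687, r = 27);
translate([1475, 69, 0]) cylinder(h = 687, r = 27);
translate([69, 898, 0]) cylinder(h = 687, r = 27);
translate([1475, 898, 0]) cylinder(h = 687, r = 27);
translate([0, 0, 720]) {
  translate([0, 0, 354]) cube([297, 343, 38]);
  translate([13, 13, 0]) cylinder(h = 354, r = 13);
  translate([284, 13, 0]) cylinder(h = 354, r = 13);
  translate([13, 330, 0]) cylinder(h = 354, r = 13);
  translate([284, 330, 0]) cylinder(h = 354, r = 13);
}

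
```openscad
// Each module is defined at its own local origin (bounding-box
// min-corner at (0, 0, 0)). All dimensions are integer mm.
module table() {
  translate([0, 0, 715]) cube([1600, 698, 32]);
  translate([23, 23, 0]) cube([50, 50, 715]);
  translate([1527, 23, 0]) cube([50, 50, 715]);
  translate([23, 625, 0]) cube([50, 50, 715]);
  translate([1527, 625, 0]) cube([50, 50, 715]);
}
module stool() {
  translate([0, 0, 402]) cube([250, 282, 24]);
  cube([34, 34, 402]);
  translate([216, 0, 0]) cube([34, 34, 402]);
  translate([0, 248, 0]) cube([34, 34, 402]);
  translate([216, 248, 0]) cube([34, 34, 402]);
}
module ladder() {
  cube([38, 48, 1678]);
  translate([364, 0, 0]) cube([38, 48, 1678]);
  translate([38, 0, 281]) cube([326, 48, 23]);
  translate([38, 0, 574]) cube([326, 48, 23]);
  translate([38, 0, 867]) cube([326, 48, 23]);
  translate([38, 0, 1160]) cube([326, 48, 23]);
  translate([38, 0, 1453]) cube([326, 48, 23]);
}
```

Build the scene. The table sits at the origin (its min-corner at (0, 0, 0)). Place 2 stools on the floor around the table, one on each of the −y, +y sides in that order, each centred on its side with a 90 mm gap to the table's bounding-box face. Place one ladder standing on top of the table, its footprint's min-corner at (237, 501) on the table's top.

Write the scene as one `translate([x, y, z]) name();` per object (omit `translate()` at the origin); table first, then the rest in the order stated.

table();
translate([675, -372, 0]) stool();
translate([675, 788, 0]) stool();
translate([237, 501, 747]) ladder();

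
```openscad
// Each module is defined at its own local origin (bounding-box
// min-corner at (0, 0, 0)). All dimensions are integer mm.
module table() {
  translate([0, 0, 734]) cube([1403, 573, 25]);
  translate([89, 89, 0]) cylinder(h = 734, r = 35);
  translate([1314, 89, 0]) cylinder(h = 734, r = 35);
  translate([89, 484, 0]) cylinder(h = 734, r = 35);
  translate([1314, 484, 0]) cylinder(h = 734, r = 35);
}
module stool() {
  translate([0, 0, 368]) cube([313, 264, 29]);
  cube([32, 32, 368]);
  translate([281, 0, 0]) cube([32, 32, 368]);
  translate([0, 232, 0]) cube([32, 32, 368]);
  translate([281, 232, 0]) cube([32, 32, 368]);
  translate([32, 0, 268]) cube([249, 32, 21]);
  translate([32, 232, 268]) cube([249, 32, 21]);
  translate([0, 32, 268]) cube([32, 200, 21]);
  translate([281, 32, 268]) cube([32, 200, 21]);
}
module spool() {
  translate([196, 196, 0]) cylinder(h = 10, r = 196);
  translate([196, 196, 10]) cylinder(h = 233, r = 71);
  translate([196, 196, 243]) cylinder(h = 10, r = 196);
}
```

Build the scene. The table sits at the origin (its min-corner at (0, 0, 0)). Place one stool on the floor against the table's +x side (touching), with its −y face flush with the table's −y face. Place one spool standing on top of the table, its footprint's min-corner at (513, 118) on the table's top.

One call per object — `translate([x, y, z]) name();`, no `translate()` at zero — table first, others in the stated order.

table();
translate([1403, 0, 0]) stool();
translate([513, 118, 759]) spool();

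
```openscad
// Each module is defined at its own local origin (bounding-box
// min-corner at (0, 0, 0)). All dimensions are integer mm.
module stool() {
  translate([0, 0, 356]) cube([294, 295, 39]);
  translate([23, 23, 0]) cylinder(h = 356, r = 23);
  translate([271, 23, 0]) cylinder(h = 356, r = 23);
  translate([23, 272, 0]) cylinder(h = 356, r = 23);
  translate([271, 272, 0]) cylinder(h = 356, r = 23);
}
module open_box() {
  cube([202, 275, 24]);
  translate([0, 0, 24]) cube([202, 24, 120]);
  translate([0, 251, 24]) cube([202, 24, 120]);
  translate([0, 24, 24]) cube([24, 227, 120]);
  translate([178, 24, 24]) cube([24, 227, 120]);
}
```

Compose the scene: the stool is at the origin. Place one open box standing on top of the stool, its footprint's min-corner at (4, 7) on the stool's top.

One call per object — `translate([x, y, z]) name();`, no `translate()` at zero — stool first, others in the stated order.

stool();
translate([4, 7, 395]) open_box();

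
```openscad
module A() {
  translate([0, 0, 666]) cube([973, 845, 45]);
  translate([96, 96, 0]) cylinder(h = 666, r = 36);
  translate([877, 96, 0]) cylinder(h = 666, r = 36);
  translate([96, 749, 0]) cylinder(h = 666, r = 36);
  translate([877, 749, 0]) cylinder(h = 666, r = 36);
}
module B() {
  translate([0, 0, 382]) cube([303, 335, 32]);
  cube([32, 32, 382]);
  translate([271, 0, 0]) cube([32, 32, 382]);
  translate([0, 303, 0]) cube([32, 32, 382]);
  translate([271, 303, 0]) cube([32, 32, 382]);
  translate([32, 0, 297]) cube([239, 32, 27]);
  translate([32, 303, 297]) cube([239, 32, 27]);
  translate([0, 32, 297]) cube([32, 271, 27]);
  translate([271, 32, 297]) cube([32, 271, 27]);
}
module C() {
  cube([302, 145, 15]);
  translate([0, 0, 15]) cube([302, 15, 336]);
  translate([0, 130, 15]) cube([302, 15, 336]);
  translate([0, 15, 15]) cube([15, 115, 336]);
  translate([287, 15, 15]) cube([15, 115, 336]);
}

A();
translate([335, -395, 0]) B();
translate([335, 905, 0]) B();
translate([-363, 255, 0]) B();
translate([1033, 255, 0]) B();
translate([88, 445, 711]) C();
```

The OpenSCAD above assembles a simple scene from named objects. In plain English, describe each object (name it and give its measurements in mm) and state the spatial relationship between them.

A is a table with a 973×845 mm rectangular top, 45 mm thick, top surface at z = 711 mm, supported by four round legs of 72 mm diameter, each leg's bounding box inset 60 mm from the nearest pair of top edges, running from the floor.

B is a simple wooden stool: a rectangular seat 303 mm (x) by 335 mm (y), 32 mm thick, top face at z = 414 mm, on four square legs, each 32×32 mm in cross-section. The legs rest on z = 0, each flush with a corner of the seat. Four stretchers, 32 mm wide and 27 mm tall, connect adjacent legs with their undersides at z = 297 mm, each running between the inner faces of the legs it joins and aligned with the legs' outer faces on the other axis.

C is an open-topped rectangular box: outside dimensions 302×145×351 mm, with a uniform wall and base thickness of 15 mm. The base is a full 302×145 slab on the floor; four walls sit on top of the base. The front and back walls (the −y and +y sides) span the full width; the two side walls fit between them.

Four stools sit around the table at the −y, +y, −x, +x sides. The open box is on top of the table.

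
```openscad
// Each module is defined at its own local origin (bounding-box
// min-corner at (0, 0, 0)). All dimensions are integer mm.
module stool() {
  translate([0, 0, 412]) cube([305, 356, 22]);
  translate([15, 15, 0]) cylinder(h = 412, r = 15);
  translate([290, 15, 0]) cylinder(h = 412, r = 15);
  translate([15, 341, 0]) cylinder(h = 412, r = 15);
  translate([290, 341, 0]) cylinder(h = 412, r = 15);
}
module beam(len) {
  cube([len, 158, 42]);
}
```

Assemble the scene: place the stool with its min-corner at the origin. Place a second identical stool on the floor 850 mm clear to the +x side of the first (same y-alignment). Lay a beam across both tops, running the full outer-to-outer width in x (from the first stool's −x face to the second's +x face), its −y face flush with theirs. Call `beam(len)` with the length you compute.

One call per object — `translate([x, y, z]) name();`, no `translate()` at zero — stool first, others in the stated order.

stool();
translate([1155, 0, 0]) stool();
translate([0, 0, 434]) beam(1460);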